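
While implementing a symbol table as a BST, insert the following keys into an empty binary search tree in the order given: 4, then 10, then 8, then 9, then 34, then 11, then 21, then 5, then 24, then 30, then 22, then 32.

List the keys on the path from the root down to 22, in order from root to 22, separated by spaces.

4: root
10: right child of 4 (depth 1)
8: left child of 10 (depth 2)
9: right child of 8 (depth 3)
34: right child of 10 (depth 2)
11: left child of 34 (depth 3)
21: right child of 11 (depth 4)
5: left child of 8 (depth 3)
24: right child of 21 (depth 5)
30: right child of 24 (depth 6)
22: left child of 24 (depth 6)
32: right child of 30 (depth 7)

4 10 34 11 21 24 22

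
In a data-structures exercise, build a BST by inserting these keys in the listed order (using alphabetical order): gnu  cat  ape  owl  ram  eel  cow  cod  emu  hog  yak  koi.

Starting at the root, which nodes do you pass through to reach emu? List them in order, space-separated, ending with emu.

Resulting structure (node: left, right):
  gnu: L=cat, R=owl
  cat: L=ape, R=eel
  ape: L=–, R=–
  owl: L=hog, R=ram
  ram: L=–, R=yak
  eel: L=cow, R=emu
  cow: L=cod, R=–
  cod: L=–, R=–
  emu: L=–, R=–
  hog: L=–, R=koi
  yak: L=–, R=–
  koi: L=–, R=–

gnu cat eel emu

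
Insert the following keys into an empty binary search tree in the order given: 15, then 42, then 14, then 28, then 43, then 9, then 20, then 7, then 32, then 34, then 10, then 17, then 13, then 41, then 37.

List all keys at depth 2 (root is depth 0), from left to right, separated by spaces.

9 28 43

Insert 15: tree is empty, so 15 becomes the root.
Insert 42: 42 > 15 → go right. Place as right child of 15.
Insert 14: 14 < 15 → go left. Place as left child of 15.
Insert 28: 28 > 15 → go right; 28 < 42 → go left. Place as left child of 42.
Insert 43: 43 > 15 → go right; 43 > 42 → go right. Place as right child of 42.
Insert 9: 9 < 15 → go left; 9 < 14 → go left. Place as left child of 14.
Insert 20: 20 > 15 → go right; 20 < 42 → go left; 20 < 28 → go left. Place as left child of 28.
Insert 7: 7 < 15 → go left; 7 < 14 → go left; 7 < 9 → go left. Place as left child of 9.
Insert 32: 32 > 15 → go right; 32 < 42 → go left; 32 > 28 → go right. Place as right child of 28.
Insert 34: 34 > 15 → go right; 34 < 42 → go left; 34 > 28 → go right; 34 > 32 → go right. Place as right child of 32.
Insert 10: 10 < 15 → go left; 10 < 14 → go left; 10 > 9 → go right. Place as right child of 9.
Insert 17: 17 > 15 → go right; 17 < 42 → go left; 17 < 28 → go left; 17 < 20 → go left. Place as left child of 20.
Insert 13: 13 < 15 → go left; 13 < 14 → go left; 13 > 9 → go right; 13 > 10 → go right. Place as right child of 10.
Insert 41: 41 > 15 → go right; 41 < 42 → go left; 41 > 28 → go right; 41 > 32 → go right; 41 > 34 → go right. Place as right child of 34.
Insert 37: 37 > 15 → go right; 37 < 42 → go left; 37 > 28 → go right; 37 > 32 → go right; 37 > 34 → go right; 37 < 41 → go left. Place as left child of 41.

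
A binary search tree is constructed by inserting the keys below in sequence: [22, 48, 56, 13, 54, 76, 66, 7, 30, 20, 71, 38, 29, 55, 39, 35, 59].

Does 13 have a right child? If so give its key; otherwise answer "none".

22: root
48: right child of 22 (depth 1)
56: right child of 48 (depth 2)
13: left child of 22 (depth 1)
54: left child of 56 (depth 3)
76: right child of 56 (depth 3)
66: left child of 76 (depth 4)
7: left child of 13 (depth 2)
30: left child of 48 (depth 2)
20: right child of 13 (depth 2)
71: right child of 66 (depth 5)
38: right child of 30 (depth 3)
29: left child of 30 (depth 3)
55: right child of 54 (depth 4)
39: right child of 38 (depth 4)
35: left child of 38 (depth 4)
59: left child of 66 (depth 5)

20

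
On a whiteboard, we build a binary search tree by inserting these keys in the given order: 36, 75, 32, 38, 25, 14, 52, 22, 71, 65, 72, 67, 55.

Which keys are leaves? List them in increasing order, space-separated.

36: root
75: right child of 36 (depth 1)
32: left child of 36 (depth 1)
38: left child of 75 (depth 2)
25: left child of 32 (depth 2)
14: left child of 25 (depth 3)
52: right child of 38 (depth 3)
22: right child of 14 (depth 4)
71: right child of 52 (depth 4)
65: left child of 71 (depth 5)
72: right child of 71 (depth 5)
67: right child of 65 (depth 6)
55: left child of 65 (depth 6)

22 55 67 72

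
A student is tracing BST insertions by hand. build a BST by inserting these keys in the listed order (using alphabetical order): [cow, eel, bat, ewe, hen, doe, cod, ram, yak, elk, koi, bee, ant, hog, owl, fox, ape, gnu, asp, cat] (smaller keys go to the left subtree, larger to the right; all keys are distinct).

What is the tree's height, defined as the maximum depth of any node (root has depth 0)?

6

cow: root
eel: right child of cow (depth 1)
bat: left child of cow (depth 1)
ewe: right child of eel (depth 2)
hen: right child of ewe (depth 3)
doe: left child of eel (depth 2)
cod: right child of bat (depth 2)
ram: right child of hen (depth 4)
yak: right child of ram (depth 5)
elk: left child of ewe (depth 3)
koi: left child of ram (depth 5)
bee: left child of cod (depth 3)
ant: left child of bat (depth 2)
hog: left child of koi (depth 6)
owl: right child of koi (depth 6)
fox: left child of hen (depth 4)
ape: right child of ant (depth 3)
gnu: right child of fox (depth 5)
asp: right child of ape (depth 4)
cat: right child of bee (depth 4)

The deepest node is hog at depth 6.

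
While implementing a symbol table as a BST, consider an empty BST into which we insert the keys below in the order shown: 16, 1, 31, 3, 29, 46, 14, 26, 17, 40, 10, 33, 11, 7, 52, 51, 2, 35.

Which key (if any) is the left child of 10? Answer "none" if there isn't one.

7

Insert 16: tree is empty, so 16 becomes the root.
Insert 1: 1 < 16 → go left. Place as left child of 16.
Insert 31: 31 > 16 → go right. Place as right child of 16.
Insert 3: 3 < 16 → go left; 3 > 1 → go right. Place as right child of 1.
Insert 29: 29 > 16 → go right; 29 < 31 → go left. Place as left child of 31.
Insert 46: 46 > 16 → go right; 46 > 31 → go right. Place as right child of 31.
Insert 14: 14 < 16 → go left; 14 > 1 → go right; 14 > 3 → go right. Place as right child of 3.
Insert 26: 26 > 16 → go right; 26 < 31 → go left; 26 < 29 → go left. Place as left child of 29.
Insert 17: 17 > 16 → go right; 17 < 31 → go left; 17 < 29 → go left; 17 < 26 → go left. Place as left child of 26.
Insert 40: 40 > 16 → go right; 40 > 31 → go right; 40 < 46 → go left. Place as left child of 46.
Insert 10: 10 < 16 → go left; 10 > 1 → go right; 10 > 3 → go right; 10 < 14 → go left. Place as left child of 14.
Insert 33: 33 > 16 → go right; 33 > 31 → go right; 33 < 46 → go left; 33 < 40 → go left. Place as left child of 40.
Insert 11: 11 < 16 → go left; 11 > 1 → go right; 11 > 3 → go right; 11 < 14 → go left; 11 > 10 → go right. Place as right child of 10.
Insert 7: 7 < 16 → go left; 7 > 1 → go right; 7 > 3 → go right; 7 < 14 → go left; 7 < 10 → go left. Place as left child of 10.
Insert 52: 52 > 16 → go right; 52 > 31 → go right; 52 > 46 → go right. Place as right child of 46.
Insert 51: 51 > 16 → go right; 51 > 31 → go right; 51 > 46 → go right; 51 < 52 → go left. Place as left child of 52.
Insert 2: 2 < 16 → go left; 2 > 1 → go right; 2 < 3 → go left. Place as left child of 3.
Insert 35: 35 > 16 → go right; 35 > 31 → go right; 35 < 46 → go left; 35 < 40 → go left; 35 > 33 → go right. Place as right child of 33.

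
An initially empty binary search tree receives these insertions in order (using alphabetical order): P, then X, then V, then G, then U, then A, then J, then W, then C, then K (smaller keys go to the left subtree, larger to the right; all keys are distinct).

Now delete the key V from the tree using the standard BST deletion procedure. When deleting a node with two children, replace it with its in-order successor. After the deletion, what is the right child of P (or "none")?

X

P: root
X: right child of P (depth 1)
V: left child of X (depth 2)
G: left child of P (depth 1)
U: left child of V (depth 3)
A: left child of G (depth 2)
J: right child of G (depth 2)
W: right child of V (depth 3)
C: right child of A (depth 3)
K: right child of J (depth 3)

Delete V (two children — replace with in-order successor).
After deletion, P's right child: X.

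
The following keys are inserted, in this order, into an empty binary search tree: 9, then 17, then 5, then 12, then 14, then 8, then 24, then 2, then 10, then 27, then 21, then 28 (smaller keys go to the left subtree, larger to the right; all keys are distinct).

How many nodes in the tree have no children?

6

Resulting structure (node: left, right):
  9: L=5, R=17
  17: L=12, R=24
  5: L=2, R=8
  12: L=10, R=14
  14: L=–, R=–
  8: L=–, R=–
  24: L=21, R=27
  2: L=–, R=–
  10: L=–, R=–
  27: L=–, R=28
  21: L=–, R=–
  28: L=–, R=–

Leaves: 2, 8, 10, 14, 21, 28 — 6 in total.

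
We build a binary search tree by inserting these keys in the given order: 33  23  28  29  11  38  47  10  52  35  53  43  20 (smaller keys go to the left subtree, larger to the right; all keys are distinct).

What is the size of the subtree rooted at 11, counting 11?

3

Insert 33: tree is empty, so 33 becomes the root.
Insert 23: 23 < 33 → go left. Place as left child of 33.
Insert 28: 28 < 33 → go left; 28 > 23 → go right. Place as right child of 23.
Insert 29: 29 < 33 → go left; 29 > 23 → go right; 29 > 28 → go right. Place as right child of 28.
Insert 11: 11 < 33 → go left; 11 < 23 → go left. Place as left child of 23.
Insert 38: 38 > 33 → go right. Place as right child of 33.
Insert 47: 47 > 33 → go right; 47 > 38 → go right. Place as right child of 38.
Insert 10: 10 < 33 → go left; 10 < 23 → go left; 10 < 11 → go left. Place as left child of 11.
Insert 52: 52 > 33 → go right; 52 > 38 → go right; 52 > 47 → go right. Place as right child of 47.
Insert 35: 35 > 33 → go right; 35 < 38 → go left. Place as left child of 38.
Insert 53: 53 > 33 → go right; 53 > 38 → go right; 53 > 47 → go right; 53 > 52 → go right. Place as right child of 52.
Insert 43: 43 > 33 → go right; 43 > 38 → go right; 43 < 47 → go left. Place as left child of 47.
Insert 20: 20 < 33 → go left; 20 < 23 → go left; 20 > 11 → go right. Place as right child of 11.

Subtree rooted at 11 contains: 11, 10, 20 — 3 nodes.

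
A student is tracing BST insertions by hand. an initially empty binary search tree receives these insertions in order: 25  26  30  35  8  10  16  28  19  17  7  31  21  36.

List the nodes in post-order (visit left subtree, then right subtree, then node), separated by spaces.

7 17 21 19 16 10 8 28 31 36 35 30 26 25

Insert 25: tree is empty, so 25 becomes the root.
Insert 26: 26 > 25 → go right. Place as right child of 25.
Insert 30: 30 > 25 → go right; 30 > 26 → go right. Place as right child of 26.
Insert 35: 35 > 25 → go right; 35 > 26 → go right; 35 > 30 → go right. Place as right child of 30.
Insert 8: 8 < 25 → go left. Place as left child of 25.
Insert 10: 10 < 25 → go left; 10 > 8 → go right. Place as right child of 8.
Insert 16: 16 < 25 → go left; 16 > 8 → go right; 16 > 10 → go right. Place as right child of 10.
Insert 28: 28 > 25 → go right; 28 > 26 → go right; 28 < 30 → go left. Place as left child of 30.
Insert 19: 19 < 25 → go left; 19 > 8 → go right; 19 > 10 → go right; 19 > 16 → go right. Place as right child of 16.
Insert 17: 17 < 25 → go left; 17 > 8 → go right; 17 > 10 → go right; 17 > 16 → go right; 17 < 19 → go left. Place as left child of 19.
Insert 7: 7 < 25 → go left; 7 < 8 → go left. Place as left child of 8.
Insert 31: 31 > 25 → go right; 31 > 26 → go right; 31 > 30 → go right; 31 < 35 → go left. Place as left child of 35.
Insert 21: 21 < 25 → go left; 21 > 8 → go right; 21 > 10 → go right; 21 > 16 → go right; 21 > 19 → go right. Place as right child of 19.
Insert 36: 36 > 25 → go right; 36 > 26 → go right; 36 > 30 → go right; 36 > 35 → go right. Place as right child of 35.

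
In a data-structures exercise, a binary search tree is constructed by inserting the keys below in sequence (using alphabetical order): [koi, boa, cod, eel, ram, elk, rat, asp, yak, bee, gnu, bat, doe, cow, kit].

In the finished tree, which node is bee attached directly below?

Resulting structure (node: left, right):
  koi: L=boa, R=ram
  boa: L=asp, R=cod
  cod: L=–, R=eel
  eel: L=doe, R=elk
  ram: L=–, R=rat
  elk: L=–, R=gnu
  rat: L=–, R=yak
  asp: L=–, R=bee
  yak: L=–, R=–
  bee: L=bat, R=–
  gnu: L=–, R=kit
  bat: L=–, R=–
  doe: L=cow, R=–
  cow: L=–, R=–
  kit: L=–, R=–

asp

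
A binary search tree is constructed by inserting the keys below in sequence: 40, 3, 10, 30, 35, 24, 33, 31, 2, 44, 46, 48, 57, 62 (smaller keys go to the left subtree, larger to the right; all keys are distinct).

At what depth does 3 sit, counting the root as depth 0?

Resulting structure (node: left, right):
  40: L=3, R=44
  3: L=2, R=10
  10: L=–, R=30
  30: L=24, R=35
  35: L=33, R=–
  24: L=–, R=–
  33: L=31, R=–
  31: L=–, R=–
  2: L=–, R=–
  44: L=–, R=46
  46: L=–, R=48
  48: L=–, R=57
  57: L=–, R=62
  62: L=–, R=–

Path to 3: 40 → 3, which is 1 edge.

1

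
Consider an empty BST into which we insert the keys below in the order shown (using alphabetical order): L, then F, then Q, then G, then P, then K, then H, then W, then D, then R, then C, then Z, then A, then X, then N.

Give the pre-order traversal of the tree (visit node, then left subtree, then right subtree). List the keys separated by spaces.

Insert L: tree is empty, so L becomes the root.
Insert F: F < L → go left. Place as left child of L.
Insert Q: Q > L → go right. Place as right child of L.
Insert G: G < L → go left; G > F → go right. Place as right child of F.
Insert P: P > L → go right; P < Q → go left. Place as left child of Q.
Insert K: K < L → go left; K > F → go right; K > G → go right. Place as right child of G.
Insert H: H < L → go left; H > F → go right; H > G → go right; H < K → go left. Place as left child of K.
Insert W: W > L → go right; W > Q → go right. Place as right child of Q.
Insert D: D < L → go left; D < F → go left. Place as left child of F.
Insert R: R > L → go right; R > Q → go right; R < W → go left. Place as left child of W.
Insert C: C < L → go left; C < F → go left; C < D → go left. Place as left child of D.
Insert Z: Z > L → go right; Z > Q → go right; Z > W → go right. Place as right child of W.
Insert A: A < L → go left; A < F → go left; A < D → go left; A < C → go left. Place as left child of C.
Insert X: X > L → go right; X > Q → go right; X > W → go right; X < Z → go left. Place as left child of Z.
Insert N: N > L → go right; N < Q → go left; N < P → go left. Place as left child of P.

L F D C A G K H Q P N W R Z X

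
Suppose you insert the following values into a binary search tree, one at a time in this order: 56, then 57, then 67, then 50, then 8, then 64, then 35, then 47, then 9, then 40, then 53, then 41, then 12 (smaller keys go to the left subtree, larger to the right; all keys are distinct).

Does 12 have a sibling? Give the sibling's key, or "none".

Insert 56: tree is empty, so 56 becomes the root.
Insert 57: 57 > 56 → go right. Place as right child of 56.
Insert 67: 67 > 56 → go right; 67 > 57 → go right. Place as right child of 57.
Insert 50: 50 < 56 → go left. Place as left child of 56.
Insert 8: 8 < 56 → go left; 8 < 50 → go left. Place as left child of 50.
Insert 64: 64 > 56 → go right; 64 > 57 → go right; 64 < 67 → go left. Place as left child of 67.
Insert 35: 35 < 56 → go left; 35 < 50 → go left; 35 > 8 → go right. Place as right child of 8.
Insert 47: 47 < 56 → go left; 47 < 50 → go left; 47 > 8 → go right; 47 > 35 → go right. Place as right child of 35.
Insert 9: 9 < 56 → go left; 9 < 50 → go left; 9 > 8 → go right; 9 < 35 → go left. Place as left child of 35.
Insert 40: 40 < 56 → go left; 40 < 50 → go left; 40 > 8 → go right; 40 > 35 → go right; 40 < 47 → go left. Place as left child of 47.
Insert 53: 53 < 56 → go left; 53 > 50 → go right. Place as right child of 50.
Insert 41: 41 < 56 → go left; 41 < 50 → go left; 41 > 8 → go right; 41 > 35 → go right; 41 < 47 → go left; 41 > 40 → go right. Place as right child of 40.
Insert 12: 12 < 56 → go left; 12 < 50 → go left; 12 > 8 → go right; 12 < 35 → go left; 12 > 9 → go right. Place as right child of 9.

12's parent is 9, which has only one child.

none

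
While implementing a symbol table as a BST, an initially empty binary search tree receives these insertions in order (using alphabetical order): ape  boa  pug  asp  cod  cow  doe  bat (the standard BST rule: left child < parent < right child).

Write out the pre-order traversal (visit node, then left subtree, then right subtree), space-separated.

ape boa asp bat pug cod cow doe

Insert ape: tree is empty, so ape becomes the root.
Insert boa: boa > ape → go right. Place as right child of ape.
Insert pug: pug > ape → go right; pug > boa → go right. Place as right child of boa.
Insert asp: asp > ape → go right; asp < boa → go left. Place as left child of boa.
Insert cod: cod > ape → go right; cod > boa → go right; cod < pug → go left. Place as left child of pug.
Insert cow: cow > ape → go right; cow > boa → go right; cow < pug → go left; cow > cod → go right. Place as right child of cod.
Insert doe: doe > ape → go right; doe > boa → go right; doe < pug → go left; doe > cod → go right; doe > cow → go right. Place as right child of cow.
Insert bat: bat > ape → go right; bat < boa → go left; bat > asp → go right. Place as right child of asp.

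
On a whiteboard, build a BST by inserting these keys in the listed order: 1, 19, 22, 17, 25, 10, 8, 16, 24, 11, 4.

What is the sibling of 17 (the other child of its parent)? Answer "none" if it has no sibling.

22

Resulting structure (node: left, right):
  1: L=–, R=19
  19: L=17, R=22
  22: L=–, R=25
  17: L=10, R=–
  25: L=24, R=–
  10: L=8, R=16
  8: L=4, R=–
  16: L=11, R=–
  24: L=–, R=–
  11: L=–, R=–
  4: L=–, R=–

17's parent is 19; the other child of 19 is 22.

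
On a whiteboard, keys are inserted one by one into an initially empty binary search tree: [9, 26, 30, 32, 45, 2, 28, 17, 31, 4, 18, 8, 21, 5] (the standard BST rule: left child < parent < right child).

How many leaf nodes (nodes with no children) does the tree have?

5

9: root
26: right child of 9 (depth 1)
30: right child of 26 (depth 2)
32: right child of 30 (depth 3)
45: right child of 32 (depth 4)
2: left child of 9 (depth 1)
28: left child of 30 (depth 3)
17: left child of 26 (depth 2)
31: left child of 32 (depth 4)
4: right child of 2 (depth 2)
18: right child of 17 (depth 3)
8: right child of 4 (depth 3)
21: right child of 18 (depth 4)
5: left child of 8 (depth 4)

Leaves: 5, 21, 28, 31, 45 — 5 in total.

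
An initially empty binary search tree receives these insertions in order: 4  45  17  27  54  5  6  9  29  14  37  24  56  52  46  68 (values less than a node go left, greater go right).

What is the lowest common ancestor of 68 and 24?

45

4: root
45: right child of 4 (depth 1)
17: left child of 45 (depth 2)
27: right child of 17 (depth 3)
54: right child of 45 (depth 2)
5: left child of 17 (depth 3)
6: right child of 5 (depth 4)
9: right child of 6 (depth 5)
29: right child of 27 (depth 4)
14: right child of 9 (depth 6)
37: right child of 29 (depth 5)
24: left child of 27 (depth 4)
56: right child of 54 (depth 3)
52: left child of 54 (depth 3)
46: left child of 52 (depth 4)
68: right child of 56 (depth 4)

Path to 68: 4 → 45 → 54 → 56 → 68
Path to 24: 4 → 45 → 17 → 27 → 24
The paths share a prefix ending at 45, then split left and right.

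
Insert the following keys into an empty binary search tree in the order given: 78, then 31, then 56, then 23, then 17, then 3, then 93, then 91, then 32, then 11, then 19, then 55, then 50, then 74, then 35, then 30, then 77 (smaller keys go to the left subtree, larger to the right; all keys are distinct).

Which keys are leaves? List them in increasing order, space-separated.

78: root
31: left child of 78 (depth 1)
56: right child of 31 (depth 2)
23: left child of 31 (depth 2)
17: left child of 23 (depth 3)
3: left child of 17 (depth 4)
93: right child of 78 (depth 1)
91: left child of 93 (depth 2)
32: left child of 56 (depth 3)
11: right child of 3 (depth 5)
19: right child of 17 (depth 4)
55: right child of 32 (depth 4)
50: left child of 55 (depth 5)
74: right child of 56 (depth 3)
35: left child of 50 (depth 6)
30: right child of 23 (depth 3)
77: right child of 74 (depth 4)

11 19 30 35 77 91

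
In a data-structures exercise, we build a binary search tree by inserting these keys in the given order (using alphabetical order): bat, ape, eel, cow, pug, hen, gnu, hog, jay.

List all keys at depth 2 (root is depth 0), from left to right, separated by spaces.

Insert bat: tree is empty, so bat becomes the root.
Insert ape: ape < bat → go left. Place as left child of bat.
Insert eel: eel > bat → go right. Place as right child of bat.
Insert cow: cow > bat → go right; cow < eel → go left. Place as left child of eel.
Insert pug: pug > bat → go right; pug > eel → go right. Place as right child of eel.
Insert hen: hen > bat → go right; hen > eel → go right; hen < pug → go left. Place as left child of pug.
Insert gnu: gnu > bat → go right; gnu > eel → go right; gnu < pug → go left; gnu < hen → go left. Place as left child of hen.
Insert hog: hog > bat → go right; hog > eel → go right; hog < pug → go left; hog > hen → go right. Place as right child of hen.
Insert jay: jay > bat → go right; jay > eel → go right; jay < pug → go left; jay > hen → go right; jay > hog → go right. Place as right child of hog.

cow pug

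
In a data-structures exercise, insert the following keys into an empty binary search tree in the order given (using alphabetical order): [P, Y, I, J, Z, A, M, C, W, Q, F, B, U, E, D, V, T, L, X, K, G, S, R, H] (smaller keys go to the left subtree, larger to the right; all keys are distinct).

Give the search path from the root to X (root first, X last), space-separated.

Resulting structure (node: left, right):
  P: L=I, R=Y
  Y: L=W, R=Z
  I: L=A, R=J
  J: L=–, R=M
  Z: L=–, R=–
  A: L=–, R=C
  M: L=L, R=–
  C: L=B, R=F
  W: L=Q, R=X
  Q: L=–, R=U
  F: L=E, R=G
  B: L=–, R=–
  U: L=T, R=V
  E: L=D, R=–
  D: L=–, R=–
  V: L=–, R=–
  T: L=S, R=–
  L: L=K, R=–
  X: L=–, R=–
  K: L=–, R=–
  G: L=–, R=H
  S: L=R, R=–
  R: L=–, R=–
  H: L=–, R=–

P Y W X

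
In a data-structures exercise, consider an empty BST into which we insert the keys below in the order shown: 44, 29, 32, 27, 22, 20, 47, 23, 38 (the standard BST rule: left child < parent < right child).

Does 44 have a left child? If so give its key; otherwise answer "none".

Insert 44: tree is empty, so 44 becomes the root.
Insert 29: 29 < 44 → go left. Place as left child of 44.
Insert 32: 32 < 44 → go left; 32 > 29 → go right. Place as right child of 29.
Insert 27: 27 < 44 → go left; 27 < 29 → go left. Place as left child of 29.
Insert 22: 22 < 44 → go left; 22 < 29 → go left; 22 < 27 → go left. Place as left child of 27.
Insert 20: 20 < 44 → go left; 20 < 29 → go left; 20 < 27 → go left; 20 < 22 → go left. Place as left child of 22.
Insert 47: 47 > 44 → go right. Place as right child of 44.
Insert 23: 23 < 44 → go left; 23 < 29 → go left; 23 < 27 → go left; 23 > 22 → go right. Place as right child of 22.
Insert 38: 38 < 44 → go left; 38 > 29 → go right; 38 > 32 → go right. Place as right child of 32.

29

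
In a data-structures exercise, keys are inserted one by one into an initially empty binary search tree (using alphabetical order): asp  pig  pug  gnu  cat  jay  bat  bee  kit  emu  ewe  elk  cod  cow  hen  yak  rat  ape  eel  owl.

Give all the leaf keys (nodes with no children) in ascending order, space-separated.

ape bee eel ewe hen owl rat

Resulting structure (node: left, right):
  asp: L=ape, R=pig
  pig: L=gnu, R=pug
  pug: L=–, R=yak
  gnu: L=cat, R=jay
  cat: L=bat, R=emu
  jay: L=hen, R=kit
  bat: L=–, R=bee
  bee: L=–, R=–
  kit: L=–, R=owl
  emu: L=elk, R=ewe
  ewe: L=–, R=–
  elk: L=cod, R=–
  cod: L=–, R=cow
  cow: L=–, R=eel
  hen: L=–, R=–
  yak: L=rat, R=–
  rat: L=–, R=–
  ape: L=–, R=–
  eel: L=–, R=–
  owl: L=–, R=–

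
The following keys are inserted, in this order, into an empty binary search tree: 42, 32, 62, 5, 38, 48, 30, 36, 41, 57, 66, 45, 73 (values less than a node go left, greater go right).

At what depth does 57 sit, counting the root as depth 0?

3

42: root
32: left child of 42 (depth 1)
62: right child of 42 (depth 1)
5: left child of 32 (depth 2)
38: right child of 32 (depth 2)
48: left child of 62 (depth 2)
30: right child of 5 (depth 3)
36: left child of 38 (depth 3)
41: right child of 38 (depth 3)
57: right child of 48 (depth 3)
66: right child of 62 (depth 2)
45: left child of 48 (depth 3)
73: right child of 66 (depth 3)

Path to 57: 42 → 62 → 48 → 57, which is 3 edges.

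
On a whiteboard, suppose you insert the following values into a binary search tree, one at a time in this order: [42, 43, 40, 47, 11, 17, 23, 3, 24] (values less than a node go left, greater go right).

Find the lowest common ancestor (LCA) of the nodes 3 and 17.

42: root
43: right child of 42 (depth 1)
40: left child of 42 (depth 1)
47: right child of 43 (depth 2)
11: left child of 40 (depth 2)
17: right child of 11 (depth 3)
23: right child of 17 (depth 4)
3: left child of 11 (depth 3)
24: right child of 23 (depth 5)

Path to 3: 42 → 40 → 11 → 3
Path to 17: 42 → 40 → 11 → 17
The paths share a prefix ending at 11, then split left and right.

11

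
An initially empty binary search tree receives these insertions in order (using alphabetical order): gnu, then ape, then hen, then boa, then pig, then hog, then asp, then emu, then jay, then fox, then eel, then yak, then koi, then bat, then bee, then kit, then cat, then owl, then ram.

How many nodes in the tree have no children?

Insert gnu: tree is empty, so gnu becomes the root.
Insert ape: ape < gnu → go left. Place as left child of gnu.
Insert hen: hen > gnu → go right. Place as right child of gnu.
Insert boa: boa < gnu → go left; boa > ape → go right. Place as right child of ape.
Insert pig: pig > gnu → go right; pig > hen → go right. Place as right child of hen.
Insert hog: hog > gnu → go right; hog > hen → go right; hog < pig → go left. Place as left child of pig.
Insert asp: asp < gnu → go left; asp > ape → go right; asp < boa → go left. Place as left child of boa.
Insert emu: emu < gnu → go left; emu > ape → go right; emu > boa → go right. Place as right child of boa.
Insert jay: jay > gnu → go right; jay > hen → go right; jay < pig → go left; jay > hog → go right. Place as right child of hog.
Insert fox: fox < gnu → go left; fox > ape → go right; fox > boa → go right; fox > emu → go right. Place as right child of emu.
Insert eel: eel < gnu → go left; eel > ape → go right; eel > boa → go right; eel < emu → go left. Place as left child of emu.
Insert yak: yak > gnu → go right; yak > hen → go right; yak > pig → go right. Place as right child of pig.
Insert koi: koi > gnu → go right; koi > hen → go right; koi < pig → go left; koi > hog → go right; koi > jay → go right. Place as right child of jay.
Insert bat: bat < gnu → go left; bat > ape → go right; bat < boa → go left; bat > asp → go right. Place as right child of asp.
Insert bee: bee < gnu → go left; bee > ape → go right; bee < boa → go left; bee > asp → go right; bee > bat → go right. Place as right child of bat.
Insert kit: kit > gnu → go right; kit > hen → go right; kit < pig → go left; kit > hog → go right; kit > jay → go right; kit < koi → go left. Place as left child of koi.
Insert cat: cat < gnu → go left; cat > ape → go right; cat > boa → go right; cat < emu → go left; cat < eel → go left. Place as left child of eel.
Insert owl: owl > gnu → go right; owl > hen → go right; owl < pig → go left; owl > hog → go right; owl > jay → go right; owl > koi → go right. Place as right child of koi.
Insert ram: ram > gnu → go right; ram > hen → go right; ram > pig → go right; ram < yak → go left. Place as left child of yak.

Leaves: bee, cat, fox, kit, owl, ram — 6 in total.

6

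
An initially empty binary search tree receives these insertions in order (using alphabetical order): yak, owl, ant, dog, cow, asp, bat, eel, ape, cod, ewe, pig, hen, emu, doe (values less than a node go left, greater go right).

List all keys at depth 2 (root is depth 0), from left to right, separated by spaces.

Insert yak: tree is empty, so yak becomes the root.
Insert owl: owl < yak → go left. Place as left child of yak.
Insert ant: ant < yak → go left; ant < owl → go left. Place as left child of owl.
Insert dog: dog < yak → go left; dog < owl → go left; dog > ant → go right. Place as right child of ant.
Insert cow: cow < yak → go left; cow < owl → go left; cow > ant → go right; cow < dog → go left. Place as left child of dog.
Insert asp: asp < yak → go left; asp < owl → go left; asp > ant → go right; asp < dog → go left; asp < cow → go left. Place as left child of cow.
Insert bat: bat < yak → go left; bat < owl → go left; bat > ant → go right; bat < dog → go left; bat < cow → go left; bat > asp → go right. Place as right child of asp.
Insert eel: eel < yak → go left; eel < owl → go left; eel > ant → go right; eel > dog → go right. Place as right child of dog.
Insert ape: ape < yak → go left; ape < owl → go left; ape > ant → go right; ape < dog → go left; ape < cow → go left; ape < asp → go left. Place as left child of asp.
Insert cod: cod < yak → go left; cod < owl → go left; cod > ant → go right; cod < dog → go left; cod < cow → go left; cod > asp → go right; cod > bat → go right. Place as right child of bat.
Insert ewe: ewe < yak → go left; ewe < owl → go left; ewe > ant → go right; ewe > dog → go right; ewe > eel → go right. Place as right child of eel.
Insert pig: pig < yak → go left; pig > owl → go right. Place as right child of owl.
Insert hen: hen < yak → go left; hen < owl → go left; hen > ant → go right; hen > dog → go right; hen > eel → go right; hen > ewe → go right. Place as right child of ewe.
Insert emu: emu < yak → go left; emu < owl → go left; emu > ant → go right; emu > dog → go right; emu > eel → go right; emu < ewe → go left. Place as left child of ewe.
Insert doe: doe < yak → go left; doe < owl → go left; doe > ant → go right; doe < dog → go left; doe > cow → go right. Place as right child of cow.

ant pig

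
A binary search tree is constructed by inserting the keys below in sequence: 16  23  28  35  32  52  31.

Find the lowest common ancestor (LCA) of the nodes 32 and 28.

28

Resulting structure (node: left, right):
  16: L=–, R=23
  23: L=–, R=28
  28: L=–, R=35
  35: L=32, R=52
  32: L=31, R=–
  52: L=–, R=–
  31: L=–, R=–

Path to 32: 16 → 23 → 28 → 35 → 32
Path to 28: 16 → 23 → 28
28 lies on both paths and is an ancestor of the other node.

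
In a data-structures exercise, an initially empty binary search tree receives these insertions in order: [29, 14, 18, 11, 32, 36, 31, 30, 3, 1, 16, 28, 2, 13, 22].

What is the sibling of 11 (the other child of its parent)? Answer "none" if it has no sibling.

18

29: root
14: left child of 29 (depth 1)
18: right child of 14 (depth 2)
11: left child of 14 (depth 2)
32: right child of 29 (depth 1)
36: right child of 32 (depth 2)
31: left child of 32 (depth 2)
30: left child of 31 (depth 3)
3: left child of 11 (depth 3)
1: left child of 3 (depth 4)
16: left child of 18 (depth 3)
28: right child of 18 (depth 3)
2: right child of 1 (depth 5)
13: right child of 11 (depth 3)
22: left child of 28 (depth 4)

11's parent is 14; the other child of 14 is 18.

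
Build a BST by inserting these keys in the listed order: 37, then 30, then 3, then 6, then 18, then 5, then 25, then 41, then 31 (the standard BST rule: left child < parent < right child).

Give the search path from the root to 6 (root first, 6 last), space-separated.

37 30 3 6

37: root
30: left child of 37 (depth 1)
3: left child of 30 (depth 2)
6: right child of 3 (depth 3)
18: right child of 6 (depth 4)
5: left child of 6 (depth 4)
25: right child of 18 (depth 5)
41: right child of 37 (depth 1)
31: right child of 30 (depth 2)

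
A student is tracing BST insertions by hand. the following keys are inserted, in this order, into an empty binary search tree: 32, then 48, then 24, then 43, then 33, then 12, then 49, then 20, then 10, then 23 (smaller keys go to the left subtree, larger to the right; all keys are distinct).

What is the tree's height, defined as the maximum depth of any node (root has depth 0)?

4

Insert 32: tree is empty, so 32 becomes the root.
Insert 48: 48 > 32 → go right. Place as right child of 32.
Insert 24: 24 < 32 → go left. Place as left child of 32.
Insert 43: 43 > 32 → go right; 43 < 48 → go left. Place as left child of 48.
Insert 33: 33 > 32 → go right; 33 < 48 → go left; 33 < 43 → go left. Place as left child of 43.
Insert 12: 12 < 32 → go left; 12 < 24 → go left. Place as left child of 24.
Insert 49: 49 > 32 → go right; 49 > 48 → go right. Place as right child of 48.
Insert 20: 20 < 32 → go left; 20 < 24 → go left; 20 > 12 → go right. Place as right child of 12.
Insert 10: 10 < 32 → go left; 10 < 24 → go left; 10 < 12 → go left. Place as left child of 12.
Insert 23: 23 < 32 → go left; 23 < 24 → go left; 23 > 12 → go right; 23 > 20 → go right. Place as right child of 20.

The deepest node is 23 at depth 4.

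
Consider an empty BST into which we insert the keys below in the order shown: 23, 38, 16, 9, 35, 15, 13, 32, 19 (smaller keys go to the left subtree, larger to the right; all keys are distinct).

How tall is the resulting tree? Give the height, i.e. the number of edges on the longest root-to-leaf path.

Resulting structure (node: left, right):
  23: L=16, R=38
  38: L=35, R=–
  16: L=9, R=19
  9: L=–, R=15
  35: L=32, R=–
  15: L=13, R=–
  13: L=–, R=–
  32: L=–, R=–
  19: L=–, R=–

The deepest node is 13 at depth 4.

4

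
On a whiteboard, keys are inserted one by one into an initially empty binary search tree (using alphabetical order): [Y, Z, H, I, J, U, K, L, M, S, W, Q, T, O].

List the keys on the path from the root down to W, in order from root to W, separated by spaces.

Insert Y: tree is empty, so Y becomes the root.
Insert Z: Z > Y → go right. Place as right child of Y.
Insert H: H < Y → go left. Place as left child of Y.
Insert I: I < Y → go left; I > H → go right. Place as right child of H.
Insert J: J < Y → go left; J > H → go right; J > I → go right. Place as right child of I.
Insert U: U < Y → go left; U > H → go right; U > I → go right; U > J → go right. Place as right child of J.
Insert K: K < Y → go left; K > H → go right; K > I → go right; K > J → go right; K < U → go left. Place as left child of U.
Insert L: L < Y → go left; L > H → go right; L > I → go right; L > J → go right; L < U → go left; L > K → go right. Place as right child of K.
Insert M: M < Y → go left; M > H → go right; M > I → go right; M > J → go right; M < U → go left; M > K → go right; M > L → go right. Place as right child of L.
Insert S: S < Y → go left; S > H → go right; S > I → go right; S > J → go right; S < U → go left; S > K → go right; S > L → go right; S > M → go right. Place as right child of M.
Insert W: W < Y → go left; W > H → go right; W > I → go right; W > J → go right; W > U → go right. Place as right child of U.
Insert Q: Q < Y → go left; Q > H → go right; Q > I → go right; Q > J → go right; Q < U → go left; Q > K → go right; Q > L → go right; Q > M → go right; Q < S → go left. Place as left child of S.
Insert T: T < Y → go left; T > H → go right; T > I → go right; T > J → go right; T < U → go left; T > K → go right; T > L → go right; T > M → go right; T > S → go right. Place as right child of S.
Insert O: O < Y → go left; O > H → go right; O > I → go right; O > J → go right; O < U → go left; O > K → go right; O > L → go right; O > M → go right; O < S → go left; O < Q → go left. Place as left child of Q.

Y H I J U W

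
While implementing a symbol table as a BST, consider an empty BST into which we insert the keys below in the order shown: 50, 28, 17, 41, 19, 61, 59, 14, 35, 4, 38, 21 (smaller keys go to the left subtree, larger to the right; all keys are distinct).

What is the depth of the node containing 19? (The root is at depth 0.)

50: root
28: left child of 50 (depth 1)
17: left child of 28 (depth 2)
41: right child of 28 (depth 2)
19: right child of 17 (depth 3)
61: right child of 50 (depth 1)
59: left child of 61 (depth 2)
14: left child of 17 (depth 3)
35: left child of 41 (depth 3)
4: left child of 14 (depth 4)
38: right child of 35 (depth 4)
21: right child of 19 (depth 4)

Path to 19: 50 → 28 → 17 → 19, which is 3 edges.

3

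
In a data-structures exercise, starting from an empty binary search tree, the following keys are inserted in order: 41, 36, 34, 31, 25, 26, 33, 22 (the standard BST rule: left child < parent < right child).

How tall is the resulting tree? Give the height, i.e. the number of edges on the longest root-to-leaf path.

5

41: root
36: left child of 41 (depth 1)
34: left child of 36 (depth 2)
31: left child of 34 (depth 3)
25: left child of 31 (depth 4)
26: right child of 25 (depth 5)
33: right child of 31 (depth 4)
22: left child of 25 (depth 5)

The deepest node is 26 at depth 5.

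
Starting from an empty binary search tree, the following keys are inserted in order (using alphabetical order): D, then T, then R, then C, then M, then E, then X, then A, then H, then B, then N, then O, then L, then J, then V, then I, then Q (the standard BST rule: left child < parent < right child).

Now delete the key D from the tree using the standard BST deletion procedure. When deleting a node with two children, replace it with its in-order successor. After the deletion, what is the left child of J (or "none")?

Insert D: tree is empty, so D becomes the root.
Insert T: T > D → go right. Place as right child of D.
Insert R: R > D → go right; R < T → go left. Place as left child of T.
Insert C: C < D → go left. Place as left child of D.
Insert M: M > D → go right; M < T → go left; M < R → go left. Place as left child of R.
Insert E: E > D → go right; E < T → go left; E < R → go left; E < M → go left. Place as left child of M.
Insert X: X > D → go right; X > T → go right. Place as right child of T.
Insert A: A < D → go left; A < C → go left. Place as left child of C.
Insert H: H > D → go right; H < T → go left; H < R → go left; H < M → go left; H > E → go right. Place as right child of E.
Insert B: B < D → go left; B < C → go left; B > A → go right. Place as right child of A.
Insert N: N > D → go right; N < T → go left; N < R → go left; N > M → go right. Place as right child of M.
Insert O: O > D → go right; O < T → go left; O < R → go left; O > M → go right; O > N → go right. Place as right child of N.
Insert L: L > D → go right; L < T → go left; L < R → go left; L < M → go left; L > E → go right; L > H → go right. Place as right child of H.
Insert J: J > D → go right; J < T → go left; J < R → go left; J < M → go left; J > E → go right; J > H → go right; J < L → go left. Place as left child of L.
Insert V: V > D → go right; V > T → go right; V < X → go left. Place as left child of X.
Insert I: I > D → go right; I < T → go left; I < R → go left; I < M → go left; I > E → go right; I > H → go right; I < L → go left; I < J → go left. Place as left child of J.
Insert Q: Q > D → go right; Q < T → go left; Q < R → go left; Q > M → go right; Q > N → go right; Q > O → go right. Place as right child of O.

Delete D (two children — replace with in-order successor).
After deletion, J's left child: I.

I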